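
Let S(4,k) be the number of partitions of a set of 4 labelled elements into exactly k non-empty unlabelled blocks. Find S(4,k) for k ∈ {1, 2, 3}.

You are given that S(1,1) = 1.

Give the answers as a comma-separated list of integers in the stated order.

1, 7, 6

r2: T_2,1=1×1+0=1; T_2,2=2×0+1=1
r3: T_3,1=1×1+0=1; T_3,2=2×1+1=3; T_3,3=3×0+1=1
r4: T_4,1=1×1+0=1; T_4,2=2×3+1=7; T_4,3=3×1+3=6
Read S(4,1) = 1, S(4,2) = 7, S(4,3) = 6.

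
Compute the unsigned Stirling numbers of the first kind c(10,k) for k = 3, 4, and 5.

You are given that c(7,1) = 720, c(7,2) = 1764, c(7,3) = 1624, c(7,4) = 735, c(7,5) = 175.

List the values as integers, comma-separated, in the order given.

row 8: T[8][1]=7·720+0=5040  T[8][2]=7·1764+720=13068  T[8][3]=7·1624+1764=13132  T[8][4]=7·735+1624=6769  T[8][5]=7·175+735=1960
row 9: T[9][2]=8·13068+5040=109584  T[9][3]=8·13132+13068=118124  T[9][4]=8·6769+13132=67284  T[9][5]=8·1960+6769=22449
row 10: T[10][3]=9·118124+109584=1172700  T[10][4]=9·67284+118124=723680  T[10][5]=9·22449+67284=269325
Read c(10,3) = 1172700, c(10,4) = 723680, c(10,5) = 269325.

1172700, 723680, 269325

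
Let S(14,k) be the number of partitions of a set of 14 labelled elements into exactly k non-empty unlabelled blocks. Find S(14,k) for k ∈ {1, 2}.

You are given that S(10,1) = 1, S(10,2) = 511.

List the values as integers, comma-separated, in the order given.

1, 8191

@11  (11,1):1·1+0→1, (11,2):511·2+1→1023
@12  (12,1):1·1+0→1, (12,2):1023·2+1→2047
@13  (13,1):1·1+0→1, (13,2):2047·2+1→4095
@14  (14,1):1·1+0→1, (14,2):4095·2+1→8191
Read S(14,1) = 1, S(14,2) = 8191.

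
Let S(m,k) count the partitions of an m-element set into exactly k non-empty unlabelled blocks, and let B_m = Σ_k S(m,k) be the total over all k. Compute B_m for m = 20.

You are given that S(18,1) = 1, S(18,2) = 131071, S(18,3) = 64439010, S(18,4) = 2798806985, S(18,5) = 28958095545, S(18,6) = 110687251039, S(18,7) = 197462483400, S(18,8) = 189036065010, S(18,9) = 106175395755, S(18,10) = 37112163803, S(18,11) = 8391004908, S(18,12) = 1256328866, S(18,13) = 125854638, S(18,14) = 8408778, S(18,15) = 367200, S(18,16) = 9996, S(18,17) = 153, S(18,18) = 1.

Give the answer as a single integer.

i=19: T(19,1)=0+1·1=1 | T(19,2)=1+2·131071=262143 | T(19,3)=131071+3·64439010=193448101 | T(19,4)=64439010+4·2798806985=11259666950 | T(19,5)=2798806985+5·28958095545=147589284710 | T(19,6)=28958095545+6·110687251039=693081601779 | T(19,7)=110687251039+7·197462483400=1492924634839 | T(19,8)=197462483400+8·189036065010=1709751003480 | T(19,9)=189036065010+9·106175395755=1144614626805 | T(19,10)=106175395755+10·37112163803=477297033785 | T(19,11)=37112163803+11·8391004908=129413217791 | T(19,12)=8391004908+12·1256328866=23466951300 | T(19,13)=1256328866+13·125854638=2892439160 | T(19,14)=125854638+14·8408778=243577530 | T(19,15)=8408778+15·367200=13916778 | T(19,16)=367200+16·9996=527136 | T(19,17)=9996+17·153=12597 | T(19,18)=153+18·1=171 | T(19,19)=1+19·0=1
i=20: T(20,1)=0+1·1=1 | T(20,2)=1+2·262143=524287 | T(20,3)=262143+3·193448101=580606446 | T(20,4)=193448101+4·11259666950=45232115901 | T(20,5)=11259666950+5·147589284710=749206090500 | T(20,6)=147589284710+6·693081601779=4306078895384 | T(20,7)=693081601779+7·1492924634839=11143554045652 | T(20,8)=1492924634839+8·1709751003480=15170932662679 | T(20,9)=1709751003480+9·1144614626805=12011282644725 | T(20,10)=1144614626805+10·477297033785=5917584964655 | T(20,11)=477297033785+11·129413217791=1900842429486 | T(20,12)=129413217791+12·23466951300=411016633391 | T(20,13)=23466951300+13·2892439160=61068660380 | T(20,14)=2892439160+14·243577530=6302524580 | T(20,15)=243577530+15·13916778=452329200 | T(20,16)=13916778+16·527136=22350954 | T(20,17)=527136+17·12597=741285 | T(20,18)=12597+18·171=15675 | T(20,19)=171+19·1=190 | T(20,20)=1+20·0=1
B_20 = ΣS(20,k) = 1+524287+580606446+45232115901+749206090500+4306078895384+11143554045652+15170932662679+12011282644725+5917584964655+1900842429486+411016633391+61068660380+6302524580+452329200+22350954+741285+15675+190+1 = 51724158235372

51724158235372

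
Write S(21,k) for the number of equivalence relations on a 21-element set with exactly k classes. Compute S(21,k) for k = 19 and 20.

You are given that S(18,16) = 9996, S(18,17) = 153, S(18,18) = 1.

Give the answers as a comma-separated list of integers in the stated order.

@19  (19,17):153·17+9996→12597, (19,18):1·18+153→171, (19,19):0·19+1→1
@20  (20,18):171·18+12597→15675, (20,19):1·19+171→190, (20,20):0·20+1→1
@21  (21,19):190·19+15675→19285, (21,20):1·20+190→210
Read S(21,19) = 19285, S(21,20) = 210.

19285, 210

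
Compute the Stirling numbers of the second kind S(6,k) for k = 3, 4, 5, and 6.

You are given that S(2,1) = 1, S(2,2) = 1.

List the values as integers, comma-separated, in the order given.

90, 65, 15, 1

[3] T[3,1]:1*1+0=1 · T[3,2]:2*1+1=3 · T[3,3]:3*0+1=1
[4] T[4,1]:1*1+0=1 · T[4,2]:2*3+1=7 · T[4,3]:3*1+3=6 · T[4,4]:4*0+1=1
[5] T[5,2]:2*7+1=15 · T[5,3]:3*6+7=25 · T[5,4]:4*1+6=10 · T[5,5]:5*0+1=1
[6] T[6,3]:3*25+15=90 · T[6,4]:4*10+25=65 · T[6,5]:5*1+10=15 · T[6,6]:6*0+1=1
Read S(6,3) = 90, S(6,4) = 65, S(6,5) = 15, S(6,6) = 1.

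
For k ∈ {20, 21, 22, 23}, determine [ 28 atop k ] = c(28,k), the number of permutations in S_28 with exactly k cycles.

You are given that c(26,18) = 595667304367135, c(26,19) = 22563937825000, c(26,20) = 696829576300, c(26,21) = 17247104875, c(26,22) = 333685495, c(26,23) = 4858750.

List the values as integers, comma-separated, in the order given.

[27] T[27,19]:26*22563937825000+595667304367135=1182329687817135 · T[27,20]:26*696829576300+22563937825000=40681506808800 · T[27,21]:26*17247104875+696829576300=1145254303050 · T[27,22]:26*333685495+17247104875=25922927745 · T[27,23]:26*4858750+333685495=460012995
[28] T[28,20]:27*40681506808800+1182329687817135=2280730371654735 · T[28,21]:27*1145254303050+40681506808800=71603372991150 · T[28,22]:27*25922927745+1145254303050=1845173352165 · T[28,23]:27*460012995+25922927745=38343278610
Read c(28,20) = 2280730371654735, c(28,21) = 71603372991150, c(28,22) = 1845173352165, c(28,23) = 38343278610.

2280730371654735, 71603372991150, 1845173352165, 38343278610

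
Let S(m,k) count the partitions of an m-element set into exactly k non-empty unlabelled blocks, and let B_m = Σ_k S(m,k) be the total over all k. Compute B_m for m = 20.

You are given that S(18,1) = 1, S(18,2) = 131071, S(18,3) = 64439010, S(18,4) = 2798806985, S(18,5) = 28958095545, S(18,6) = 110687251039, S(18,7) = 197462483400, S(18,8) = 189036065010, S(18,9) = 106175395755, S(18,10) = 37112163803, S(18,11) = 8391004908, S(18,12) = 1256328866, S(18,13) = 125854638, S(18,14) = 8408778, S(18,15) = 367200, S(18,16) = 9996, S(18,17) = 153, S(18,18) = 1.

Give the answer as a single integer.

51724158235372

r19: T_19,1=1×1+0=1; T_19,2=2×131071+1=262143; T_19,3=3×64439010+131071=193448101; T_19,4=4×2798806985+64439010=11259666950; T_19,5=5×28958095545+2798806985=147589284710; T_19,6=6×110687251039+28958095545=693081601779; T_19,7=7×197462483400+110687251039=1492924634839; T_19,8=8×189036065010+197462483400=1709751003480; T_19,9=9×106175395755+189036065010=1144614626805; T_19,10=10×37112163803+106175395755=477297033785; T_19,11=11×8391004908+37112163803=129413217791; T_19,12=12×1256328866+8391004908=23466951300; T_19,13=13×125854638+1256328866=2892439160; T_19,14=14×8408778+125854638=243577530; T_19,15=15×367200+8408778=13916778; T_19,16=16×9996+367200=527136; T_19,17=17×153+9996=12597; T_19,18=18×1+153=171; T_19,19=19×0+1=1
r20: T_20,1=1×1+0=1; T_20,2=2×262143+1=524287; T_20,3=3×193448101+262143=580606446; T_20,4=4×11259666950+193448101=45232115901; T_20,5=5×147589284710+11259666950=749206090500; T_20,6=6×693081601779+147589284710=4306078895384; T_20,7=7×1492924634839+693081601779=11143554045652; T_20,8=8×1709751003480+1492924634839=15170932662679; T_20,9=9×1144614626805+1709751003480=12011282644725; T_20,10=10×477297033785+1144614626805=5917584964655; T_20,11=11×129413217791+477297033785=1900842429486; T_20,12=12×23466951300+129413217791=411016633391; T_20,13=13×2892439160+23466951300=61068660380; T_20,14=14×243577530+2892439160=6302524580; T_20,15=15×13916778+243577530=452329200; T_20,16=16×527136+13916778=22350954; T_20,17=17×12597+527136=741285; T_20,18=18×171+12597=15675; T_20,19=19×1+171=190; T_20,20=20×0+1=1
B_20 = ΣS(20,k) = 1+524287+580606446+45232115901+749206090500+4306078895384+11143554045652+15170932662679+12011282644725+5917584964655+1900842429486+411016633391+61068660380+6302524580+452329200+22350954+741285+15675+190+1 = 51724158235372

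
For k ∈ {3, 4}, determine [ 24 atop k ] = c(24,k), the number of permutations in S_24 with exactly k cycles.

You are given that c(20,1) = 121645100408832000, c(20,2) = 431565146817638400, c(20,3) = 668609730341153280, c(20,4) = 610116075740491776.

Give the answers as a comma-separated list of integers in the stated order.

i=21: T(21,1)=0+20·121645100408832000=2432902008176640000 | T(21,2)=121645100408832000+20·431565146817638400=8752948036761600000 | T(21,3)=431565146817638400+20·668609730341153280=13803759753640704000 | T(21,4)=668609730341153280+20·610116075740491776=12870931245150988800
i=22: T(22,1)=0+21·2432902008176640000=51090942171709440000 | T(22,2)=2432902008176640000+21·8752948036761600000=186244810780170240000 | T(22,3)=8752948036761600000+21·13803759753640704000=298631902863216384000 | T(22,4)=13803759753640704000+21·12870931245150988800=284093315901811468800
i=23: T(23,2)=51090942171709440000+22·186244810780170240000=4148476779335454720000 | T(23,3)=186244810780170240000+22·298631902863216384000=6756146673770930688000 | T(23,4)=298631902863216384000+22·284093315901811468800=6548684852703068697600
i=24: T(24,3)=4148476779335454720000+23·6756146673770930688000=159539850276066860544000 | T(24,4)=6756146673770930688000+23·6548684852703068697600=157375898285941510732800
Read c(24,3) = 159539850276066860544000, c(24,4) = 157375898285941510732800.

159539850276066860544000, 157375898285941510732800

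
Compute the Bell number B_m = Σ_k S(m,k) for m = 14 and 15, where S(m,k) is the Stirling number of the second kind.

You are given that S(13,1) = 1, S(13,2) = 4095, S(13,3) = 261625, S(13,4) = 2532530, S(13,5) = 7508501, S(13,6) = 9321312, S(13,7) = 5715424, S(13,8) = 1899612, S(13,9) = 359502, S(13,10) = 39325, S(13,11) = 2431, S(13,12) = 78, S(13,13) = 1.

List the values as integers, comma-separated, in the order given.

r14: T_14,1=1×1+0=1; T_14,2=2×4095+1=8191; T_14,3=3×261625+4095=788970; T_14,4=4×2532530+261625=10391745; T_14,5=5×7508501+2532530=40075035; T_14,6=6×9321312+7508501=63436373; T_14,7=7×5715424+9321312=49329280; T_14,8=8×1899612+5715424=20912320; T_14,9=9×359502+1899612=5135130; T_14,10=10×39325+359502=752752; T_14,11=11×2431+39325=66066; T_14,12=12×78+2431=3367; T_14,13=13×1+78=91; T_14,14=14×0+1=1
r15: T_15,1=1×1+0=1; T_15,2=2×8191+1=16383; T_15,3=3×788970+8191=2375101; T_15,4=4×10391745+788970=42355950; T_15,5=5×40075035+10391745=210766920; T_15,6=6×63436373+40075035=420693273; T_15,7=7×49329280+63436373=408741333; T_15,8=8×20912320+49329280=216627840; T_15,9=9×5135130+20912320=67128490; T_15,10=10×752752+5135130=12662650; T_15,11=11×66066+752752=1479478; T_15,12=12×3367+66066=106470; T_15,13=13×91+3367=4550; T_15,14=14×1+91=105; T_15,15=15×0+1=1
B_14 = ΣS(14,k) = 1+8191+788970+10391745+40075035+63436373+49329280+20912320+5135130+752752+66066+3367+91+1 = 190899322
B_15 = ΣS(15,k) = 1+16383+2375101+42355950+210766920+420693273+408741333+216627840+67128490+12662650+1479478+106470+4550+105+1 = 1382958545

190899322, 1382958545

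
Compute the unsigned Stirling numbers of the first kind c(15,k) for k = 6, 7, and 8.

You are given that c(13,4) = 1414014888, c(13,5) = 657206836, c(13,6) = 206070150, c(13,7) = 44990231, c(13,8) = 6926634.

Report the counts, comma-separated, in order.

56663366760, 14409322928, 2681453775

i=14: T(14,5)=1414014888+13·657206836=9957703756 | T(14,6)=657206836+13·206070150=3336118786 | T(14,7)=206070150+13·44990231=790943153 | T(14,8)=44990231+13·6926634=135036473
i=15: T(15,6)=9957703756+14·3336118786=56663366760 | T(15,7)=3336118786+14·790943153=14409322928 | T(15,8)=790943153+14·135036473=2681453775
Read c(15,6) = 56663366760, c(15,7) = 14409322928, c(15,8) = 2681453775.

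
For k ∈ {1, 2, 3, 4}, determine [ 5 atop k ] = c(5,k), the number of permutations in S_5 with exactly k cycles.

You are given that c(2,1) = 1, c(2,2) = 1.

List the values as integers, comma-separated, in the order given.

row 3: T[3][1]=2·1+0=2  T[3][2]=2·1+1=3  T[3][3]=2·0+1=1
row 4: T[4][1]=3·2+0=6  T[4][2]=3·3+2=11  T[4][3]=3·1+3=6  T[4][4]=3·0+1=1
row 5: T[5][1]=4·6+0=24  T[5][2]=4·11+6=50  T[5][3]=4·6+11=35  T[5][4]=4·1+6=10
Read c(5,1) = 24, c(5,2) = 50, c(5,3) = 35, c(5,4) = 10.

24, 50, 35, 10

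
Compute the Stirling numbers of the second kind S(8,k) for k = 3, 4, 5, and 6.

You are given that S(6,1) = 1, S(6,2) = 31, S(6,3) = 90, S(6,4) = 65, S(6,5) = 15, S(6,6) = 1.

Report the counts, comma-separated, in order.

966, 1701, 1050, 266

r7: T_7,2=2×31+1=63; T_7,3=3×90+31=301; T_7,4=4×65+90=350; T_7,5=5×15+65=140; T_7,6=6×1+15=21
r8: T_8,3=3×301+63=966; T_8,4=4×350+301=1701; T_8,5=5×140+350=1050; T_8,6=6×21+140=266
Read S(8,3) = 966, S(8,4) = 1701, S(8,5) = 1050, S(8,6) = 266.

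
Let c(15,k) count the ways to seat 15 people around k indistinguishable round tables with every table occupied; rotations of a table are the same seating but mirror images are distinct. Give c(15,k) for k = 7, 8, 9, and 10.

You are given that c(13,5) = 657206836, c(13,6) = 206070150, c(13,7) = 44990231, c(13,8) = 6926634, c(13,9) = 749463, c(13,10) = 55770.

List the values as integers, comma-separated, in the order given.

[14] T[14,6]:13*206070150+657206836=3336118786 · T[14,7]:13*44990231+206070150=790943153 · T[14,8]:13*6926634+44990231=135036473 · T[14,9]:13*749463+6926634=16669653 · T[14,10]:13*55770+749463=1474473
[15] T[15,7]:14*790943153+3336118786=14409322928 · T[15,8]:14*135036473+790943153=2681453775 · T[15,9]:14*16669653+135036473=368411615 · T[15,10]:14*1474473+16669653=37312275
Read c(15,7) = 14409322928, c(15,8) = 2681453775, c(15,9) = 368411615, c(15,10) = 37312275.

14409322928, 2681453775, 368411615, 37312275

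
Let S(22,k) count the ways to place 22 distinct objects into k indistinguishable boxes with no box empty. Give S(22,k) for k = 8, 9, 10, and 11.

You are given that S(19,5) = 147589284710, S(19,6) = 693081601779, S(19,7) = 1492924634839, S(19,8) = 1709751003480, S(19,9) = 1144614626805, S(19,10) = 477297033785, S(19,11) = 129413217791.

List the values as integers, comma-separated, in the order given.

1142399079991620, 1241963303533920, 835143799377954, 366282500870286

[20] T[20,6]:6*693081601779+147589284710=4306078895384 · T[20,7]:7*1492924634839+693081601779=11143554045652 · T[20,8]:8*1709751003480+1492924634839=15170932662679 · T[20,9]:9*1144614626805+1709751003480=12011282644725 · T[20,10]:10*477297033785+1144614626805=5917584964655 · T[20,11]:11*129413217791+477297033785=1900842429486
[21] T[21,7]:7*11143554045652+4306078895384=82310957214948 · T[21,8]:8*15170932662679+11143554045652=132511015347084 · T[21,9]:9*12011282644725+15170932662679=123272476465204 · T[21,10]:10*5917584964655+12011282644725=71187132291275 · T[21,11]:11*1900842429486+5917584964655=26826851689001
[22] T[22,8]:8*132511015347084+82310957214948=1142399079991620 · T[22,9]:9*123272476465204+132511015347084=1241963303533920 · T[22,10]:10*71187132291275+123272476465204=835143799377954 · T[22,11]:11*26826851689001+71187132291275=366282500870286
Read S(22,8) = 1142399079991620, S(22,9) = 1241963303533920, S(22,10) = 835143799377954, S(22,11) = 366282500870286.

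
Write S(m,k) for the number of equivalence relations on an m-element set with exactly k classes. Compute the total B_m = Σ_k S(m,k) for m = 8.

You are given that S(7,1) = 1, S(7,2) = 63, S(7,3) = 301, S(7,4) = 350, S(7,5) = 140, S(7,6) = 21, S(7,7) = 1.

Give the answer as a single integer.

[8] T[8,1]:1*1+0=1 · T[8,2]:2*63+1=127 · T[8,3]:3*301+63=966 · T[8,4]:4*350+301=1701 · T[8,5]:5*140+350=1050 · T[8,6]:6*21+140=266 · T[8,7]:7*1+21=28 · T[8,8]:8*0+1=1
B_8 = ΣS(8,k) = 1+127+966+1701+1050+266+28+1 = 4140

4140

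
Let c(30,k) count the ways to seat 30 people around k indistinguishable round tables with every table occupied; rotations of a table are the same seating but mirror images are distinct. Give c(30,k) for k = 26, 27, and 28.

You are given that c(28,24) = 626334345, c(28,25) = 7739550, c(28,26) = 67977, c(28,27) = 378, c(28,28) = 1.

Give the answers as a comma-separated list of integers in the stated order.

r29: T_29,25=28×7739550+626334345=843041745; T_29,26=28×67977+7739550=9642906; T_29,27=28×378+67977=78561; T_29,28=28×1+378=406
r30: T_30,26=29×9642906+843041745=1122686019; T_30,27=29×78561+9642906=11921175; T_30,28=29×406+78561=90335
Read c(30,26) = 1122686019, c(30,27) = 11921175, c(30,28) = 90335.

1122686019, 11921175, 90335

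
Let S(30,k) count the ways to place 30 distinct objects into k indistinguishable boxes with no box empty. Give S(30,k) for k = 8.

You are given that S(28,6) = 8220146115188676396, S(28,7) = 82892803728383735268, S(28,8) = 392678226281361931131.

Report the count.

26383018684048108297800

@29  (29,7):82892803728383735268·7+8220146115188676396→588469772213874823272, (29,8):392678226281361931131·8+82892803728383735268→3224318613979279184316
@30  (30,8):3224318613979279184316·8+588469772213874823272→26383018684048108297800
Read S(30,8) = 26383018684048108297800.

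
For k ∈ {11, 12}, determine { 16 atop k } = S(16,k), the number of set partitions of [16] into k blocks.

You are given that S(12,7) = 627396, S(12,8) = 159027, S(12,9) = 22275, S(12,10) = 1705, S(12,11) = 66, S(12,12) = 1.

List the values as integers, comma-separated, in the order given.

28936908, 2757118

i=13: T(13,8)=627396+8·159027=1899612 | T(13,9)=159027+9·22275=359502 | T(13,10)=22275+10·1705=39325 | T(13,11)=1705+11·66=2431 | T(13,12)=66+12·1=78
i=14: T(14,9)=1899612+9·359502=5135130 | T(14,10)=359502+10·39325=752752 | T(14,11)=39325+11·2431=66066 | T(14,12)=2431+12·78=3367
i=15: T(15,10)=5135130+10·752752=12662650 | T(15,11)=752752+11·66066=1479478 | T(15,12)=66066+12·3367=106470
i=16: T(16,11)=12662650+11·1479478=28936908 | T(16,12)=1479478+12·106470=2757118
Read S(16,11) = 28936908, S(16,12) = 2757118.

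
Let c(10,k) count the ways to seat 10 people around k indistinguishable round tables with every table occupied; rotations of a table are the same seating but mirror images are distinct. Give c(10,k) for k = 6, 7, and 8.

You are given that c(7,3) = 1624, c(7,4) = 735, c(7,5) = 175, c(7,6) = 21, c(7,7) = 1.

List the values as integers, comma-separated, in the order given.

i=8: T(8,4)=1624+7·735=6769 | T(8,5)=735+7·175=1960 | T(8,6)=175+7·21=322 | T(8,7)=21+7·1=28 | T(8,8)=1+7·0=1
i=9: T(9,5)=6769+8·1960=22449 | T(9,6)=1960+8·322=4536 | T(9,7)=322+8·28=546 | T(9,8)=28+8·1=36
i=10: T(10,6)=22449+9·4536=63273 | T(10,7)=4536+9·546=9450 | T(10,8)=546+9·36=870
Read c(10,6) = 63273, c(10,7) = 9450, c(10,8) = 870.

63273, 9450, 870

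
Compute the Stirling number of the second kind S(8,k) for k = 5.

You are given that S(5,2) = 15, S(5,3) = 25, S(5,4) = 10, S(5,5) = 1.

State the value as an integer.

1050

r6: T_6,3=3×25+15=90; T_6,4=4×10+25=65; T_6,5=5×1+10=15
r7: T_7,4=4×65+90=350; T_7,5=5×15+65=140
r8: T_8,5=5×140+350=1050
Read S(8,5) = 1050.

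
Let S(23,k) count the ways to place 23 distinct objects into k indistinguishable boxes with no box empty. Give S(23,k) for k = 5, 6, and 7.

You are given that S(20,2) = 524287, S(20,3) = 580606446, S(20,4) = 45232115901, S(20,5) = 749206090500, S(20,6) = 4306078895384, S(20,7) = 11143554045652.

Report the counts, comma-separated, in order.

96416888184100, 998969857983405, 4382641999117305

row 21: T[21][3]=3·580606446+524287=1742343625  T[21][4]=4·45232115901+580606446=181509070050  T[21][5]=5·749206090500+45232115901=3791262568401  T[21][6]=6·4306078895384+749206090500=26585679462804  T[21][7]=7·11143554045652+4306078895384=82310957214948
row 22: T[22][4]=4·181509070050+1742343625=727778623825  T[22][5]=5·3791262568401+181509070050=19137821912055  T[22][6]=6·26585679462804+3791262568401=163305339345225  T[22][7]=7·82310957214948+26585679462804=602762379967440
row 23: T[23][5]=5·19137821912055+727778623825=96416888184100  T[23][6]=6·163305339345225+19137821912055=998969857983405  T[23][7]=7·602762379967440+163305339345225=4382641999117305
Read S(23,5) = 96416888184100, S(23,6) = 998969857983405, S(23,7) = 4382641999117305.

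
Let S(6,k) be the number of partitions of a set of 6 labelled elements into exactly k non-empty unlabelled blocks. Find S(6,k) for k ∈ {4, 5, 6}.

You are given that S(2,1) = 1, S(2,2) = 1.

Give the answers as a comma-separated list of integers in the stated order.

65, 15, 1

@3  (3,1):1·1+0→1, (3,2):1·2+1→3, (3,3):0·3+1→1
@4  (4,2):3·2+1→7, (4,3):1·3+3→6, (4,4):0·4+1→1
@5  (5,3):6·3+7→25, (5,4):1·4+6→10, (5,5):0·5+1→1
@6  (6,4):10·4+25→65, (6,5):1·5+10→15, (6,6):0·6+1→1
Read S(6,4) = 65, S(6,5) = 15, S(6,6) = 1.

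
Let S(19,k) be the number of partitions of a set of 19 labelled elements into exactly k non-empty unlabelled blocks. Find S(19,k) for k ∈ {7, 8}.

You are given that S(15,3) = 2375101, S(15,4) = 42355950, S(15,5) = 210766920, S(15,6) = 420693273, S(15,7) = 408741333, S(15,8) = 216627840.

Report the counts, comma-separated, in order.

1492924634839, 1709751003480

r16: T_16,4=4×42355950+2375101=171798901; T_16,5=5×210766920+42355950=1096190550; T_16,6=6×420693273+210766920=2734926558; T_16,7=7×408741333+420693273=3281882604; T_16,8=8×216627840+408741333=2141764053
r17: T_17,5=5×1096190550+171798901=5652751651; T_17,6=6×2734926558+1096190550=17505749898; T_17,7=7×3281882604+2734926558=25708104786; T_17,8=8×2141764053+3281882604=20415995028
r18: T_18,6=6×17505749898+5652751651=110687251039; T_18,7=7×25708104786+17505749898=197462483400; T_18,8=8×20415995028+25708104786=189036065010
r19: T_19,7=7×197462483400+110687251039=1492924634839; T_19,8=8×189036065010+197462483400=1709751003480
Read S(19,7) = 1492924634839, S(19,8) = 1709751003480.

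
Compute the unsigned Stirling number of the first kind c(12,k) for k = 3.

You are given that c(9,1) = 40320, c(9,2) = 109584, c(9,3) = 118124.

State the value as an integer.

150917976

[10] T[10,1]:9*40320+0=362880 · T[10,2]:9*109584+40320=1026576 · T[10,3]:9*118124+109584=1172700
[11] T[11,2]:10*1026576+362880=10628640 · T[11,3]:10*1172700+1026576=12753576
[12] T[12,3]:11*12753576+10628640=150917976
Read c(12,3) = 150917976.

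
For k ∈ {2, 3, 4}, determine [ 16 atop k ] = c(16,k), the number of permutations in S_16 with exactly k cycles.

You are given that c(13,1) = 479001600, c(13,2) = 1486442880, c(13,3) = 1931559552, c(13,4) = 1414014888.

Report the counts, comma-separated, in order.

@14  (14,1):479001600·13+0→6227020800, (14,2):1486442880·13+479001600→19802759040, (14,3):1931559552·13+1486442880→26596717056, (14,4):1414014888·13+1931559552→20313753096
@15  (15,1):6227020800·14+0→87178291200, (15,2):19802759040·14+6227020800→283465647360, (15,3):26596717056·14+19802759040→392156797824, (15,4):20313753096·14+26596717056→310989260400
@16  (16,2):283465647360·15+87178291200→4339163001600, (16,3):392156797824·15+283465647360→6165817614720, (16,4):310989260400·15+392156797824→5056995703824
Read c(16,2) = 4339163001600, c(16,3) = 6165817614720, c(16,4) = 5056995703824.

4339163001600, 6165817614720, 5056995703824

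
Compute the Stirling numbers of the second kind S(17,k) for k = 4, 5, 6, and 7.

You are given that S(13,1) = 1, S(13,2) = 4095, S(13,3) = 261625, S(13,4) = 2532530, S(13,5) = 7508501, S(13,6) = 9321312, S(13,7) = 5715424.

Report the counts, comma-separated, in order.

r14: T_14,1=1×1+0=1; T_14,2=2×4095+1=8191; T_14,3=3×261625+4095=788970; T_14,4=4×2532530+261625=10391745; T_14,5=5×7508501+2532530=40075035; T_14,6=6×9321312+7508501=63436373; T_14,7=7×5715424+9321312=49329280
r15: T_15,2=2×8191+1=16383; T_15,3=3×788970+8191=2375101; T_15,4=4×10391745+788970=42355950; T_15,5=5×40075035+10391745=210766920; T_15,6=6×63436373+40075035=420693273; T_15,7=7×49329280+63436373=408741333
r16: T_16,3=3×2375101+16383=7141686; T_16,4=4×42355950+2375101=171798901; T_16,5=5×210766920+42355950=1096190550; T_16,6=6×420693273+210766920=2734926558; T_16,7=7×408741333+420693273=3281882604
r17: T_17,4=4×171798901+7141686=694337290; T_17,5=5×1096190550+171798901=5652751651; T_17,6=6×2734926558+1096190550=17505749898; T_17,7=7×3281882604+2734926558=25708104786
Read S(17,4) = 694337290, S(17,5) = 5652751651, S(17,6) = 17505749898, S(17,7) = 25708104786.

694337290, 5652751651, 17505749898, 25708104786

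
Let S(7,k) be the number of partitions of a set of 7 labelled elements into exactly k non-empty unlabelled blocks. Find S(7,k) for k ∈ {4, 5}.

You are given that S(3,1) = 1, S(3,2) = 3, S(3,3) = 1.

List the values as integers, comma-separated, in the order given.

350, 140

r4: T_4,1=1×1+0=1; T_4,2=2×3+1=7; T_4,3=3×1+3=6; T_4,4=4×0+1=1
r5: T_5,2=2×7+1=15; T_5,3=3×6+7=25; T_5,4=4×1+6=10; T_5,5=5×0+1=1
r6: T_6,3=3×25+15=90; T_6,4=4×10+25=65; T_6,5=5×1+10=15
r7: T_7,4=4×65+90=350; T_7,5=5×15+65=140
Read S(7,4) = 350, S(7,5) = 140.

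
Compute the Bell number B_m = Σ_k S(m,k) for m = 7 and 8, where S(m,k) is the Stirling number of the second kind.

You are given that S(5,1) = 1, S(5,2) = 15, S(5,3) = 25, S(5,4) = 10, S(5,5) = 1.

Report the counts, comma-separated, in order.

877, 4140

@6  (6,1):1·1+0→1, (6,2):15·2+1→31, (6,3):25·3+15→90, (6,4):10·4+25→65, (6,5):1·5+10→15, (6,6):0·6+1→1
@7  (7,1):1·1+0→1, (7,2):31·2+1→63, (7,3):90·3+31→301, (7,4):65·4+90→350, (7,5):15·5+65→140, (7,6):1·6+15→21, (7,7):0·7+1→1
@8  (8,1):1·1+0→1, (8,2):63·2+1→127, (8,3):301·3+63→966, (8,4):350·4+301→1701, (8,5):140·5+350→1050, (8,6):21·6+140→266, (8,7):1·7+21→28, (8,8):0·8+1→1
B_7 = ΣS(7,k) = 1+63+301+350+140+21+1 = 877
B_8 = ΣS(8,k) = 1+127+966+1701+1050+266+28+1 = 4140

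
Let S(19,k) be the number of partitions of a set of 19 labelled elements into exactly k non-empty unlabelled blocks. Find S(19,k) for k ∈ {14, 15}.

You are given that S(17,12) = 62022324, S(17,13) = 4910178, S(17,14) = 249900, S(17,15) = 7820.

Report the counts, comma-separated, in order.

row 18: T[18][13]=13·4910178+62022324=125854638  T[18][14]=14·249900+4910178=8408778  T[18][15]=15·7820+249900=367200
row 19: T[19][14]=14·8408778+125854638=243577530  T[19][15]=15·367200+8408778=13916778
Read S(19,14) = 243577530, S(19,15) = 13916778.

243577530, 13916778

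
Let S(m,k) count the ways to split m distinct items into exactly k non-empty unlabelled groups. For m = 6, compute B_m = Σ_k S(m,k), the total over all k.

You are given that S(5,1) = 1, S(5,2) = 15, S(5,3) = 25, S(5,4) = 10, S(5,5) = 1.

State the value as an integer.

203

row 6: T[6][1]=1·1+0=1  T[6][2]=2·15+1=31  T[6][3]=3·25+15=90  T[6][4]=4·10+25=65  T[6][5]=5·1+10=15  T[6][6]=6·0+1=1
B_6 = ΣS(6,k) = 1+31+90+65+15+1 = 203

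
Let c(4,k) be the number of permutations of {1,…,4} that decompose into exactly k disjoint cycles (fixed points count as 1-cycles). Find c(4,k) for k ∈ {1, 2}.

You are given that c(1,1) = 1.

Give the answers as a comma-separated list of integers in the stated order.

6, 11

@2  (2,1):1·1+0→1, (2,2):0·1+1→1
@3  (3,1):1·2+0→2, (3,2):1·2+1→3
@4  (4,1):2·3+0→6, (4,2):3·3+2→11
Read c(4,1) = 6, c(4,2) = 11.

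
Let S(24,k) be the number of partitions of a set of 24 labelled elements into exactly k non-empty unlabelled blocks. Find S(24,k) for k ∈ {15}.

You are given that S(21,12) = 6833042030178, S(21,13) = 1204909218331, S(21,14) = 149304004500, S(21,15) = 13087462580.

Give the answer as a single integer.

[22] T[22,13]:13*1204909218331+6833042030178=22496861868481 · T[22,14]:14*149304004500+1204909218331=3295165281331 · T[22,15]:15*13087462580+149304004500=345615943200
[23] T[23,14]:14*3295165281331+22496861868481=68629175807115 · T[23,15]:15*345615943200+3295165281331=8479404429331
[24] T[24,15]:15*8479404429331+68629175807115=195820242247080
Read S(24,15) = 195820242247080.

195820242247080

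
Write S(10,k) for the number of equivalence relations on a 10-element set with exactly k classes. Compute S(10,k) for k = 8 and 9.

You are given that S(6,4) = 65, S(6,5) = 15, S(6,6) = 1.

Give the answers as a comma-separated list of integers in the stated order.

750, 45

@7  (7,5):15·5+65→140, (7,6):1·6+15→21, (7,7):0·7+1→1
@8  (8,6):21·6+140→266, (8,7):1·7+21→28, (8,8):0·8+1→1
@9  (9,7):28·7+266→462, (9,8):1·8+28→36, (9,9):0·9+1→1
@10  (10,8):36·8+462→750, (10,9):1·9+36→45
Read S(10,8) = 750, S(10,9) = 45.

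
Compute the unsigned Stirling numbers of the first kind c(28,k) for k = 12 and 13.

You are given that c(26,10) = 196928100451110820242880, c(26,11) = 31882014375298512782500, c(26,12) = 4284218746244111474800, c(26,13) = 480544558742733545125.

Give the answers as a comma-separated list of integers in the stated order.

[27] T[27,11]:26*31882014375298512782500+196928100451110820242880=1025860474208872152587880 · T[27,12]:26*4284218746244111474800+31882014375298512782500=143271701777645411127300 · T[27,13]:26*480544558742733545125+4284218746244111474800=16778377273555183648050
[28] T[28,12]:27*143271701777645411127300+1025860474208872152587880=4894196422205298253024980 · T[28,13]:27*16778377273555183648050+143271701777645411127300=596287888163635369624650
Read c(28,12) = 4894196422205298253024980, c(28,13) = 596287888163635369624650.

4894196422205298253024980, 596287888163635369624650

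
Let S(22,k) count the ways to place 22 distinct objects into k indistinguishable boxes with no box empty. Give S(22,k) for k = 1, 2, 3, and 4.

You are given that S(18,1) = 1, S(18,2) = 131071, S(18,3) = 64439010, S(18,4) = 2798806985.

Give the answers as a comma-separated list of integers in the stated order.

1, 2097151, 5228079450, 727778623825

i=19: T(19,1)=0+1·1=1 | T(19,2)=1+2·131071=262143 | T(19,3)=131071+3·64439010=193448101 | T(19,4)=64439010+4·2798806985=11259666950
i=20: T(20,1)=0+1·1=1 | T(20,2)=1+2·262143=524287 | T(20,3)=262143+3·193448101=580606446 | T(20,4)=193448101+4·11259666950=45232115901
i=21: T(21,1)=0+1·1=1 | T(21,2)=1+2·524287=1048575 | T(21,3)=524287+3·580606446=1742343625 | T(21,4)=580606446+4·45232115901=181509070050
i=22: T(22,1)=0+1·1=1 | T(22,2)=1+2·1048575=2097151 | T(22,3)=1048575+3·1742343625=5228079450 | T(22,4)=1742343625+4·181509070050=727778623825
Read S(22,1) = 1, S(22,2) = 2097151, S(22,3) = 5228079450, S(22,4) = 727778623825.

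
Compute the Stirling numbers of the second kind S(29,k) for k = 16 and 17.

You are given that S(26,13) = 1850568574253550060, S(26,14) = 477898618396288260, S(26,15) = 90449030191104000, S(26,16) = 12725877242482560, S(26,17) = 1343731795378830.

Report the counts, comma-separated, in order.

@27  (27,14):477898618396288260·14+1850568574253550060→8541149231801585700, (27,15):90449030191104000·15+477898618396288260→1834634071262848260, (27,16):12725877242482560·16+90449030191104000→294063066070824960, (27,17):1343731795378830·17+12725877242482560→35569317763922670
@28  (28,15):1834634071262848260·15+8541149231801585700→36060660300744309600, (28,16):294063066070824960·16+1834634071262848260→6539643128396047620, (28,17):35569317763922670·17+294063066070824960→898741468057510350
@29  (29,16):6539643128396047620·16+36060660300744309600→140694950355081071520, (29,17):898741468057510350·17+6539643128396047620→21818248085373723570
Read S(29,16) = 140694950355081071520, S(29,17) = 21818248085373723570.

140694950355081071520, 21818248085373723570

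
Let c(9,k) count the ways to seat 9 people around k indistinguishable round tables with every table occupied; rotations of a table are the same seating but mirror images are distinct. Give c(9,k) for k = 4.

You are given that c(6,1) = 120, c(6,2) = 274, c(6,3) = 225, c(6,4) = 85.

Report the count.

67284

row 7: T[7][2]=6·274+120=1764  T[7][3]=6·225+274=1624  T[7][4]=6·85+225=735
row 8: T[8][3]=7·1624+1764=13132  T[8][4]=7·735+1624=6769
row 9: T[9][4]=8·6769+13132=67284
Read c(9,4) = 67284.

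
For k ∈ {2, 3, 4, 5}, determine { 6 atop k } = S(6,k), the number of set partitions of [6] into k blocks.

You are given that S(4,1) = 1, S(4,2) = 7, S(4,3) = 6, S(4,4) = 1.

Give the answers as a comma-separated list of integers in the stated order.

row 5: T[5][1]=1·1+0=1  T[5][2]=2·7+1=15  T[5][3]=3·6+7=25  T[5][4]=4·1+6=10  T[5][5]=5·0+1=1
row 6: T[6][2]=2·15+1=31  T[6][3]=3·25+15=90  T[6][4]=4·10+25=65  T[6][5]=5·1+10=15
Read S(6,2) = 31, S(6,3) = 90, S(6,4) = 65, S(6,5) = 15.

31, 90, 65, 15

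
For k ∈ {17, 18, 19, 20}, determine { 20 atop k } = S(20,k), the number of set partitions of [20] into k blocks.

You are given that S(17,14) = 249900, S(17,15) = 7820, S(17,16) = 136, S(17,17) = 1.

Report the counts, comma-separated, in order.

r18: T_18,15=15×7820+249900=367200; T_18,16=16×136+7820=9996; T_18,17=17×1+136=153; T_18,18=18×0+1=1
r19: T_19,16=16×9996+367200=527136; T_19,17=17×153+9996=12597; T_19,18=18×1+153=171; T_19,19=19×0+1=1
r20: T_20,17=17×12597+527136=741285; T_20,18=18×171+12597=15675; T_20,19=19×1+171=190; T_20,20=20×0+1=1
Read S(20,17) = 741285, S(20,18) = 15675, S(20,19) = 190, S(20,20) = 1.

741285, 15675, 190, 1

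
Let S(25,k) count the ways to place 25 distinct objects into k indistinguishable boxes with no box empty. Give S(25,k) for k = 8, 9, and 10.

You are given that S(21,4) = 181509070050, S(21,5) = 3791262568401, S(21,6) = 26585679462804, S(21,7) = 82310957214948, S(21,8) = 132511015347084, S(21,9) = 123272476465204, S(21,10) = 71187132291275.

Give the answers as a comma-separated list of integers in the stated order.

row 22: T[22][5]=5·3791262568401+181509070050=19137821912055  T[22][6]=6·26585679462804+3791262568401=163305339345225  T[22][7]=7·82310957214948+26585679462804=602762379967440  T[22][8]=8·132511015347084+82310957214948=1142399079991620  T[22][9]=9·123272476465204+132511015347084=1241963303533920  T[22][10]=10·71187132291275+123272476465204=835143799377954
row 23: T[23][6]=6·163305339345225+19137821912055=998969857983405  T[23][7]=7·602762379967440+163305339345225=4382641999117305  T[23][8]=8·1142399079991620+602762379967440=9741955019900400  T[23][9]=9·1241963303533920+1142399079991620=12320068811796900  T[23][10]=10·835143799377954+1241963303533920=9593401297313460
row 24: T[24][7]=7·4382641999117305+998969857983405=31677463851804540  T[24][8]=8·9741955019900400+4382641999117305=82318282158320505  T[24][9]=9·12320068811796900+9741955019900400=120622574326072500  T[24][10]=10·9593401297313460+12320068811796900=108254081784931500
row 25: T[25][8]=8·82318282158320505+31677463851804540=690223721118368580  T[25][9]=9·120622574326072500+82318282158320505=1167921451092973005  T[25][10]=10·108254081784931500+120622574326072500=1203163392175387500
Read S(25,8) = 690223721118368580, S(25,9) = 1167921451092973005, S(25,10) = 1203163392175387500.

690223721118368580, 1167921451092973005, 1203163392175387500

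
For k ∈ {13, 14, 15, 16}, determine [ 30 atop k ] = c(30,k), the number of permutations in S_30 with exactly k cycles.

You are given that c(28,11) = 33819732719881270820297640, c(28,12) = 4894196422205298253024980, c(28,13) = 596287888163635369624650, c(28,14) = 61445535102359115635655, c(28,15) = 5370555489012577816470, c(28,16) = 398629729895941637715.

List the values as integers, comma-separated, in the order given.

796974693974455191377937300, 88776380550648116217781890, 8459574446076318147830625, 691254538651580660999025

row 29: T[29][12]=28·4894196422205298253024980+33819732719881270820297640=170857232541629621904997080  T[29][13]=28·596287888163635369624650+4894196422205298253024980=21590257290787088602515180  T[29][14]=28·61445535102359115635655+596287888163635369624650=2316762871029690607422990  T[29][15]=28·5370555489012577816470+61445535102359115635655=211821088794711294496815  T[29][16]=28·398629729895941637715+5370555489012577816470=16532187926098943672490
row 30: T[30][13]=29·21590257290787088602515180+170857232541629621904997080=796974693974455191377937300  T[30][14]=29·2316762871029690607422990+21590257290787088602515180=88776380550648116217781890  T[30][15]=29·211821088794711294496815+2316762871029690607422990=8459574446076318147830625  T[30][16]=29·16532187926098943672490+211821088794711294496815=691254538651580660999025
Read c(30,13) = 796974693974455191377937300, c(30,14) = 88776380550648116217781890, c(30,15) = 8459574446076318147830625, c(30,16) = 691254538651580660999025.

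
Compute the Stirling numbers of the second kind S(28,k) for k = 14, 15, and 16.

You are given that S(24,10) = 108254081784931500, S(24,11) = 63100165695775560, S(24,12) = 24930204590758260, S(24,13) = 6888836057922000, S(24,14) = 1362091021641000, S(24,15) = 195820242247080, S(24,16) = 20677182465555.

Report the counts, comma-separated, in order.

148782988064375309400, 36060660300744309600, 6539643128396047620

i=25: T(25,11)=108254081784931500+11·63100165695775560=802355904438462660 | T(25,12)=63100165695775560+12·24930204590758260=362262620784874680 | T(25,13)=24930204590758260+13·6888836057922000=114485073343744260 | T(25,14)=6888836057922000+14·1362091021641000=25958110360896000 | T(25,15)=1362091021641000+15·195820242247080=4299394655347200 | T(25,16)=195820242247080+16·20677182465555=526655161695960
i=26: T(26,12)=802355904438462660+12·362262620784874680=5149507353856958820 | T(26,13)=362262620784874680+13·114485073343744260=1850568574253550060 | T(26,14)=114485073343744260+14·25958110360896000=477898618396288260 | T(26,15)=25958110360896000+15·4299394655347200=90449030191104000 | T(26,16)=4299394655347200+16·526655161695960=12725877242482560
i=27: T(27,13)=5149507353856958820+13·1850568574253550060=29206898819153109600 | T(27,14)=1850568574253550060+14·477898618396288260=8541149231801585700 | T(27,15)=477898618396288260+15·90449030191104000=1834634071262848260 | T(27,16)=90449030191104000+16·12725877242482560=294063066070824960
i=28: T(28,14)=29206898819153109600+14·8541149231801585700=148782988064375309400 | T(28,15)=8541149231801585700+15·1834634071262848260=36060660300744309600 | T(28,16)=1834634071262848260+16·294063066070824960=6539643128396047620
Read S(28,14) = 148782988064375309400, S(28,15) = 36060660300744309600, S(28,16) = 6539643128396047620.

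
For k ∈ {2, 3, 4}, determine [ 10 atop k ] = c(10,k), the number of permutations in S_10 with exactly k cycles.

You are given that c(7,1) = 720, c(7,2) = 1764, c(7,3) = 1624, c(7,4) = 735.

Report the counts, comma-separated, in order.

r8: T_8,1=7×720+0=5040; T_8,2=7×1764+720=13068; T_8,3=7×1624+1764=13132; T_8,4=7×735+1624=6769
r9: T_9,1=8×5040+0=40320; T_9,2=8×13068+5040=109584; T_9,3=8×13132+13068=118124; T_9,4=8×6769+13132=67284
r10: T_10,2=9×109584+40320=1026576; T_10,3=9×118124+109584=1172700; T_10,4=9×67284+118124=723680
Read c(10,2) = 1026576, c(10,3) = 1172700, c(10,4) = 723680.

1026576, 1172700, 723680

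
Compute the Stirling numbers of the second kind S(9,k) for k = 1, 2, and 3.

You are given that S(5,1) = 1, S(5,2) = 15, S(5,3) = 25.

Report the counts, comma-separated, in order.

r6: T_6,1=1×1+0=1; T_6,2=2×15+1=31; T_6,3=3×25+15=90
r7: T_7,1=1×1+0=1; T_7,2=2×31+1=63; T_7,3=3×90+31=301
r8: T_8,1=1×1+0=1; T_8,2=2×63+1=127; T_8,3=3×301+63=966
r9: T_9,1=1×1+0=1; T_9,2=2×127+1=255; T_9,3=3×966+127=3025
Read S(9,1) = 1, S(9,2) = 255, S(9,3) = 3025.

1, 255, 3025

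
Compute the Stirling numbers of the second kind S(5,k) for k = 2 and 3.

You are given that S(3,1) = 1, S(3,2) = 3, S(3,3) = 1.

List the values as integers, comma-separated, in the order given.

15, 25

r4: T_4,1=1×1+0=1; T_4,2=2×3+1=7; T_4,3=3×1+3=6
r5: T_5,2=2×7+1=15; T_5,3=3×6+7=25
Read S(5,2) = 15, S(5,3) = 25.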